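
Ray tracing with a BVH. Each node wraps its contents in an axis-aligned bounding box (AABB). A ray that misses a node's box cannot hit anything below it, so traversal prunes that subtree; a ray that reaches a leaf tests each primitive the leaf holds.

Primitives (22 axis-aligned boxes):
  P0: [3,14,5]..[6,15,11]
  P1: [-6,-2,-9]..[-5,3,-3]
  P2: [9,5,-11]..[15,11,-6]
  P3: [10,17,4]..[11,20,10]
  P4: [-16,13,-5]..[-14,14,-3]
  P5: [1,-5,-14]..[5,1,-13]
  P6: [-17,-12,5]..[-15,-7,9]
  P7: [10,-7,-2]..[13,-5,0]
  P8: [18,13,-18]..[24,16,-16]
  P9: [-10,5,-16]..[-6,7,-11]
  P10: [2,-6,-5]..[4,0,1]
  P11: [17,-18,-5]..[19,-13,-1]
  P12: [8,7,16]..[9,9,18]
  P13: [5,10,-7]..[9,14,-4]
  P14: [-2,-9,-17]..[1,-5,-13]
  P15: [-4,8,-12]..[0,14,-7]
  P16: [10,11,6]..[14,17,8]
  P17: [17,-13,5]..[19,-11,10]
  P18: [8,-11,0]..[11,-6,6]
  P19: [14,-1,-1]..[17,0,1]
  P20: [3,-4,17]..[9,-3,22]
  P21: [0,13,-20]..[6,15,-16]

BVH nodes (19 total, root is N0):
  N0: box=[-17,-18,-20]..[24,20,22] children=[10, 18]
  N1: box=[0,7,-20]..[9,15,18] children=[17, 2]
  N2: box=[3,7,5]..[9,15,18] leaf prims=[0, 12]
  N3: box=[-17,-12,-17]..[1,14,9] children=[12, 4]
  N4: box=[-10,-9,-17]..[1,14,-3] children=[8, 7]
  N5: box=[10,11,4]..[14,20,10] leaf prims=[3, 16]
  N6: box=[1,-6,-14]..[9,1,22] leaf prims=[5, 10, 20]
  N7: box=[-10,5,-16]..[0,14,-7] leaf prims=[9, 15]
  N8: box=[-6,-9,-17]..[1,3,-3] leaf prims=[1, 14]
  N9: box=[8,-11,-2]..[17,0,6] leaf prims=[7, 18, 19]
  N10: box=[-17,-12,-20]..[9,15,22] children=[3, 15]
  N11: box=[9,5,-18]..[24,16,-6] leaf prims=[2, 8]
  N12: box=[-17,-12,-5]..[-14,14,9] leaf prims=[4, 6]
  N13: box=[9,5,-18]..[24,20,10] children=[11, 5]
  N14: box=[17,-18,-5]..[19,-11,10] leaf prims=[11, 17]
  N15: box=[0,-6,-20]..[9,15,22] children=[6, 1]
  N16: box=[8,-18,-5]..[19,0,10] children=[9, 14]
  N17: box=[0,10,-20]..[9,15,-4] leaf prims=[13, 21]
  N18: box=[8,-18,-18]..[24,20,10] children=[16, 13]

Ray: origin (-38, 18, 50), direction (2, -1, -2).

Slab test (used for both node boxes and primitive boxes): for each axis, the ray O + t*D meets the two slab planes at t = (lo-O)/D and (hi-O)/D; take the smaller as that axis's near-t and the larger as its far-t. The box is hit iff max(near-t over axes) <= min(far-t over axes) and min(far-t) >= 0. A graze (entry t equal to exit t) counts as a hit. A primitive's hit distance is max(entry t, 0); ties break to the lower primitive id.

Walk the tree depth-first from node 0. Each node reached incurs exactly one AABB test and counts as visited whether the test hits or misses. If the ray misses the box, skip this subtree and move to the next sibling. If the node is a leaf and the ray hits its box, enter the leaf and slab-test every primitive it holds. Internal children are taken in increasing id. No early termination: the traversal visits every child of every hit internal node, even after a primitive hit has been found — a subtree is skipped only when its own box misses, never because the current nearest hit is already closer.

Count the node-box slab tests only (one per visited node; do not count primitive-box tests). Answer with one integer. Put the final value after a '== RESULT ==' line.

Trace the traversal:
N0 x:[21/2,31] y:[-2,36] z:[14,35] -> hit [14,31], descend [10, 18]
  N10 x:[21/2,47/2] y:[3,30] z:[14,35] -> hit [14,47/2], descend [3, 15]
    N3 x:[21/2,39/2] y:[4,30] z:[41/2,67/2] -> miss, prune
    N15 x:[19,47/2] y:[3,24] z:[14,35] -> hit [19,47/2], descend [1, 6]
      N1 x:[19,47/2] y:[3,11] z:[16,35] -> miss, prune
      N6 x:[39/2,47/2] y:[17,24] z:[14,32] -> hit [39/2,47/2] leaf, test {P5(miss), P10(miss), P20(miss)}
  N18 x:[23,31] y:[-2,36] z:[20,34] -> hit [23,31], descend [13, 16]
    N13 x:[47/2,31] y:[-2,13] z:[20,34] -> miss, prune
    N16 x:[23,57/2] y:[18,36] z:[20,55/2] -> hit [23,55/2], descend [9, 14]
      N9 x:[23,55/2] y:[18,29] z:[22,26] -> hit [23,26] leaf, test {P7@t=25, P18@t=24, P19(miss)}
      N14 x:[55/2,57/2] y:[29,36] z:[20,55/2] -> miss, prune

11 AABB tests over nodes [0, 10, 3, 15, 1, 6, 18, 13, 16, 9, 14]; 2 leaves entered; closest P18.

== RESULT ==
11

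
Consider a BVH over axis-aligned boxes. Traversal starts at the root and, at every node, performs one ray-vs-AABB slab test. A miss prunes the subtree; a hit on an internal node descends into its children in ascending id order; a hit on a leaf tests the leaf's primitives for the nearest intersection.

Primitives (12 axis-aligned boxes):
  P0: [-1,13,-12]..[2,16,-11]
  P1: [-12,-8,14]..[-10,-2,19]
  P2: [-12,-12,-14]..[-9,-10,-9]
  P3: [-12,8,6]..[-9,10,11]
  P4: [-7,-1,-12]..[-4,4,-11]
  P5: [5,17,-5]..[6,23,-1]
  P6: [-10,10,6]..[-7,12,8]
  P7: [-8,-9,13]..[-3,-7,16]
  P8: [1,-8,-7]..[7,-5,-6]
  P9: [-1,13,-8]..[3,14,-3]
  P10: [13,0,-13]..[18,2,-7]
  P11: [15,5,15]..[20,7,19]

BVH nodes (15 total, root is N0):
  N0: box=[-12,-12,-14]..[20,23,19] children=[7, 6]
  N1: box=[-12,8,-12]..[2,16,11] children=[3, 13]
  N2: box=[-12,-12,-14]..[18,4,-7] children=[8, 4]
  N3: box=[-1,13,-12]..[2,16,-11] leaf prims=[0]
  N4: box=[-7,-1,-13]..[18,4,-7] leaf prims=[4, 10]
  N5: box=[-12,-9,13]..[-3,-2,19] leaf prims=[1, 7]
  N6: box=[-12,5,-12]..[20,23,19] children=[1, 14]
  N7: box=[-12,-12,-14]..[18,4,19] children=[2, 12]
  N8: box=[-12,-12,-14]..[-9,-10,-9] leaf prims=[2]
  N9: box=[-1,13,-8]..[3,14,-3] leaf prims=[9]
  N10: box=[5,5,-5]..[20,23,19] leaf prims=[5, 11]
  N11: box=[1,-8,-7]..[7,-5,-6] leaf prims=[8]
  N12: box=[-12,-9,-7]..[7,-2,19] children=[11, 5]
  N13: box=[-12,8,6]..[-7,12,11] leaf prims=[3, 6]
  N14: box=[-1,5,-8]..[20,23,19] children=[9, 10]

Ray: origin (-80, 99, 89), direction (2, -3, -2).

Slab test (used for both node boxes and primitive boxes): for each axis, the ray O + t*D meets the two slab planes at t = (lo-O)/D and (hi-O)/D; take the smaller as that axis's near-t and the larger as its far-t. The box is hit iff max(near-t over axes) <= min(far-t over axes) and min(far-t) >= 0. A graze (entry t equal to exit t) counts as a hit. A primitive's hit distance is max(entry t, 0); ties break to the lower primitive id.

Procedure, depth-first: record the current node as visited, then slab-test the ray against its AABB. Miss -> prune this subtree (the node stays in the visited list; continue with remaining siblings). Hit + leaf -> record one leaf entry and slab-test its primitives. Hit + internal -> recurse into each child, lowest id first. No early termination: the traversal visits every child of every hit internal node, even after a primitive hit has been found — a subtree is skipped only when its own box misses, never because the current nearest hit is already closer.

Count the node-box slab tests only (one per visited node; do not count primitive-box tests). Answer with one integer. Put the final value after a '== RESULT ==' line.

Traverse from the root:
N0 x:[34,50] y:[76/3,37] z:[35,103/2] -> hit [35,37], descend [6, 7]
  N6 x:[34,50] y:[76/3,94/3] z:[35,101/2] -> miss, prune
  N7 x:[34,49] y:[95/3,37] z:[35,103/2] -> hit [35,37], descend [2, 12]
    N2 x:[34,49] y:[95/3,37] z:[48,103/2] -> miss, prune
    N12 x:[34,87/2] y:[101/3,36] z:[35,48] -> hit [35,36], descend [5, 11]
      N5 x:[34,77/2] y:[101/3,36] z:[35,38] -> hit [35,36] leaf, test {P1@t=35, P7(miss)}
      N11 x:[81/2,87/2] y:[104/3,107/3] z:[95/2,48] -> miss, prune

Visited [0, 6, 7, 2, 12, 5, 11]. Tests: 7 box, 1 leaf. Nearest: P1.

== RESULT ==
7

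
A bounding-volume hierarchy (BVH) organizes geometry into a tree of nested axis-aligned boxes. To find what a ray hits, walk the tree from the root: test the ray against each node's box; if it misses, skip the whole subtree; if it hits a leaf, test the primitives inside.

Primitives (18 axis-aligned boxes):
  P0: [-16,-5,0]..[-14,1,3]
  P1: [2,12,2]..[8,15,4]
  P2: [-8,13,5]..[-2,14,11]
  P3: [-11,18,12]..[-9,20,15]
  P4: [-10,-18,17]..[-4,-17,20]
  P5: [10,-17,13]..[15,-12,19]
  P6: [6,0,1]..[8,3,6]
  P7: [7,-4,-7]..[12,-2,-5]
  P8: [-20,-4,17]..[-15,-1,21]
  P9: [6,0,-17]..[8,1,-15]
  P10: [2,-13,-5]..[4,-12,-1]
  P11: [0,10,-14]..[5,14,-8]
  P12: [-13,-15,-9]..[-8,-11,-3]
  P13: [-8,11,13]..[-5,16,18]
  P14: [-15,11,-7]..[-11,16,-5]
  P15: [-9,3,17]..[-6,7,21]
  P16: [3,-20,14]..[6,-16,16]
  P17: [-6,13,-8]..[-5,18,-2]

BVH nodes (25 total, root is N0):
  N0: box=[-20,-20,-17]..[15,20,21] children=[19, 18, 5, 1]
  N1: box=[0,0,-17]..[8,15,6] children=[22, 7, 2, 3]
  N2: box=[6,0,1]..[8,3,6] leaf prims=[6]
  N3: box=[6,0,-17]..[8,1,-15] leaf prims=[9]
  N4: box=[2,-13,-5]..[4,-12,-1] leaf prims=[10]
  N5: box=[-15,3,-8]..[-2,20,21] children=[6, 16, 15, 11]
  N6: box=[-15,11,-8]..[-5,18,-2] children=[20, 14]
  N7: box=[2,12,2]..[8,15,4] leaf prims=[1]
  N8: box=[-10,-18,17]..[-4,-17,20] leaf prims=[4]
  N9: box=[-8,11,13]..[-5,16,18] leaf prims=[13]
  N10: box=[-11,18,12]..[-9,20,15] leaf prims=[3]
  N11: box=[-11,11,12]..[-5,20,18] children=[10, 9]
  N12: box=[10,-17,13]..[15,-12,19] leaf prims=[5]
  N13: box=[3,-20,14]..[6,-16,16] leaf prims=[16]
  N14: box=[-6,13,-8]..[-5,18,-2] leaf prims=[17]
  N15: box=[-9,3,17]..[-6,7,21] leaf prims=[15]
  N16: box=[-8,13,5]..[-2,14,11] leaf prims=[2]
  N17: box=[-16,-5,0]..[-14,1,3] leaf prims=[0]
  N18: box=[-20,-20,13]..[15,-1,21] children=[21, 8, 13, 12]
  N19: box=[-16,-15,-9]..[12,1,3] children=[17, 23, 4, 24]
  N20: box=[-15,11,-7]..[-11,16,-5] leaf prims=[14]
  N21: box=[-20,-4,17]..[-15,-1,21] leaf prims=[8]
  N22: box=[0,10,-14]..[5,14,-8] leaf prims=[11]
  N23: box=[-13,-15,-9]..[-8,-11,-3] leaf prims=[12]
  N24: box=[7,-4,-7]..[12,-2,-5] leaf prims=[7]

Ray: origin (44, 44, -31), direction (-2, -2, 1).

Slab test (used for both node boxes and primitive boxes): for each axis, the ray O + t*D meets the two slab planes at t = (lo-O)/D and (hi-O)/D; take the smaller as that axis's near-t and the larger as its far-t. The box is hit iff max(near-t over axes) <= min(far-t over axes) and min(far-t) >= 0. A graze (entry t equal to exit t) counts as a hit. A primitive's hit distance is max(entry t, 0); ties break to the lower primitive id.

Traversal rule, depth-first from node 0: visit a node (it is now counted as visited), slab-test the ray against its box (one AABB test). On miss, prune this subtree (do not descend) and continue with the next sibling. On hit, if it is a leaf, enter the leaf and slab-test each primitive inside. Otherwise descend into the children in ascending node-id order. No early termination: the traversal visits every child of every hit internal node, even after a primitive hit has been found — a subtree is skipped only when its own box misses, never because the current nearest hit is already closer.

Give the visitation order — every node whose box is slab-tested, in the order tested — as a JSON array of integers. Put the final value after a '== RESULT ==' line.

Traverse from the root:
N0 x:[29/2,32] y:[12,32] z:[14,52] -> hit [29/2,32], descend [1, 5, 18, 19]
  N1 x:[18,22] y:[29/2,22] z:[14,37] -> hit [18,22], descend [2, 3, 7, 22]
    N2 x:[18,19] y:[41/2,22] z:[32,37] -> miss, prune
    N3 x:[18,19] y:[43/2,22] z:[14,16] -> miss, prune
    N7 x:[18,21] y:[29/2,16] z:[33,35] -> miss, prune
    N22 x:[39/2,22] y:[15,17] z:[17,23] -> miss, prune
  N5 x:[23,59/2] y:[12,41/2] z:[23,52] -> miss, prune
  N18 x:[29/2,32] y:[45/2,32] z:[44,52] -> miss, prune
  N19 x:[16,30] y:[43/2,59/2] z:[22,34] -> hit [22,59/2], descend [4, 17, 23, 24]
    N4 x:[20,21] y:[28,57/2] z:[26,30] -> miss, prune
    N17 x:[29,30] y:[43/2,49/2] z:[31,34] -> miss, prune
    N23 x:[26,57/2] y:[55/2,59/2] z:[22,28] -> hit [55/2,28] leaf, test {P12@t=55/2}
    N24 x:[16,37/2] y:[23,24] z:[24,26] -> miss, prune

Summary -> nodes [0, 1, 2, 3, 7, 22, 5, 18, 19, 4, 17, 23, 24]; box-tests=13; leaf-entries=1; first=P12

== RESULT ==
[0, 1, 2, 3, 7, 22, 5, 18, 19, 4, 17, 23, 24]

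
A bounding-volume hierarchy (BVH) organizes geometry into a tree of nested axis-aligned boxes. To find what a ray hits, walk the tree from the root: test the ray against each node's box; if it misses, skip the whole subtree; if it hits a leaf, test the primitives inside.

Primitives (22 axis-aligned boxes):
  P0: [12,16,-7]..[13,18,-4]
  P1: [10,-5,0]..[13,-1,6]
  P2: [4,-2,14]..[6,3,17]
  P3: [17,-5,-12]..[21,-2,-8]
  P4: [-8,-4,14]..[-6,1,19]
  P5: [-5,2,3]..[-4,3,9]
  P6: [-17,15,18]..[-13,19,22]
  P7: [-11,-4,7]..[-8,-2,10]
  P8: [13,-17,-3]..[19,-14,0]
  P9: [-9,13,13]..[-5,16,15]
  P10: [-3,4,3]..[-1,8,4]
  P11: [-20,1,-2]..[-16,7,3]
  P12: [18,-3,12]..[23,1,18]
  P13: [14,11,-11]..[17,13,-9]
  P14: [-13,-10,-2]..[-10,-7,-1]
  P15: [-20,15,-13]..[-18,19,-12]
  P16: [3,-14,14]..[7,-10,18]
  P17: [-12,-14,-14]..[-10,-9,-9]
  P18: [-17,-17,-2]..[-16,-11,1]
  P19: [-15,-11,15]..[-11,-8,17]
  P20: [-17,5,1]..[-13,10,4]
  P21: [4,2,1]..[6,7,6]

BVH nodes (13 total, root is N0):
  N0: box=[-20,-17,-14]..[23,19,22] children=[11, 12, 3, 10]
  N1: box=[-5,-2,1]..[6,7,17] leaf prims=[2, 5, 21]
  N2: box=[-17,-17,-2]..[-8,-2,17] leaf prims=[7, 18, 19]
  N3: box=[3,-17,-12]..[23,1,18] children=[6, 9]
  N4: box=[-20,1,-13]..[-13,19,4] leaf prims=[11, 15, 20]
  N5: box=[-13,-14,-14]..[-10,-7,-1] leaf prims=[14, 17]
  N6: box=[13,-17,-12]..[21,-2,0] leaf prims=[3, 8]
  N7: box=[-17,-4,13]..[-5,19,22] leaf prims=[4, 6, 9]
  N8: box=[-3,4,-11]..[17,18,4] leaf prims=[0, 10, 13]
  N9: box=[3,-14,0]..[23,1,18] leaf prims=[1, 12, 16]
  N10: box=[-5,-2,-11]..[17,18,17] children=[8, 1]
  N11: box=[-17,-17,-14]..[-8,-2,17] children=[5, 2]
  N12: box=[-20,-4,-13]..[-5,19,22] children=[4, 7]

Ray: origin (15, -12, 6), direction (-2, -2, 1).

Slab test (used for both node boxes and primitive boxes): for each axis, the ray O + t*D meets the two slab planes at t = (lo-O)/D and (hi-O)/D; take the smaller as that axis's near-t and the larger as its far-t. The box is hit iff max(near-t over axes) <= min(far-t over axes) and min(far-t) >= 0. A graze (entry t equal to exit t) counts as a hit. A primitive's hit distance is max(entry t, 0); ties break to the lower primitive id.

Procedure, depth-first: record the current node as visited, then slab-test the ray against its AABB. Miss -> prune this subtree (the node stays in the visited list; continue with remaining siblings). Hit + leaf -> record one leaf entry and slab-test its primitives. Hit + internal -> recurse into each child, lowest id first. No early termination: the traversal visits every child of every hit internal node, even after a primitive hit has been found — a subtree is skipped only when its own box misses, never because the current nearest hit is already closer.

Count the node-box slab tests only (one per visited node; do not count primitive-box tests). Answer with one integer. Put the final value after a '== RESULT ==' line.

Traverse from the root:
N0 x:[-4,35/2] y:[-31/2,5/2] z:[-20,16] -> hit [-4,5/2], descend [3, 10, 11, 12]
  N3 x:[-4,6] y:[-13/2,5/2] z:[-18,12] -> hit [-4,5/2], descend [6, 9]
    N6 x:[-3,1] y:[-5,5/2] z:[-18,-6] -> miss, prune
    N9 x:[-4,6] y:[-13/2,1] z:[-6,12] -> hit [-4,1] leaf, test {P1(miss), P12(miss), P16(miss)}
  N10 x:[-1,10] y:[-15,-5] z:[-17,11] -> miss, prune
  N11 x:[23/2,16] y:[-5,5/2] z:[-20,11] -> miss, prune
  N12 x:[10,35/2] y:[-31/2,-4] z:[-19,16] -> miss, prune

order=[0, 3, 6, 9, 10, 11, 12]  |boxes|=7  |leaves|=1  hit=miss

== RESULT ==
7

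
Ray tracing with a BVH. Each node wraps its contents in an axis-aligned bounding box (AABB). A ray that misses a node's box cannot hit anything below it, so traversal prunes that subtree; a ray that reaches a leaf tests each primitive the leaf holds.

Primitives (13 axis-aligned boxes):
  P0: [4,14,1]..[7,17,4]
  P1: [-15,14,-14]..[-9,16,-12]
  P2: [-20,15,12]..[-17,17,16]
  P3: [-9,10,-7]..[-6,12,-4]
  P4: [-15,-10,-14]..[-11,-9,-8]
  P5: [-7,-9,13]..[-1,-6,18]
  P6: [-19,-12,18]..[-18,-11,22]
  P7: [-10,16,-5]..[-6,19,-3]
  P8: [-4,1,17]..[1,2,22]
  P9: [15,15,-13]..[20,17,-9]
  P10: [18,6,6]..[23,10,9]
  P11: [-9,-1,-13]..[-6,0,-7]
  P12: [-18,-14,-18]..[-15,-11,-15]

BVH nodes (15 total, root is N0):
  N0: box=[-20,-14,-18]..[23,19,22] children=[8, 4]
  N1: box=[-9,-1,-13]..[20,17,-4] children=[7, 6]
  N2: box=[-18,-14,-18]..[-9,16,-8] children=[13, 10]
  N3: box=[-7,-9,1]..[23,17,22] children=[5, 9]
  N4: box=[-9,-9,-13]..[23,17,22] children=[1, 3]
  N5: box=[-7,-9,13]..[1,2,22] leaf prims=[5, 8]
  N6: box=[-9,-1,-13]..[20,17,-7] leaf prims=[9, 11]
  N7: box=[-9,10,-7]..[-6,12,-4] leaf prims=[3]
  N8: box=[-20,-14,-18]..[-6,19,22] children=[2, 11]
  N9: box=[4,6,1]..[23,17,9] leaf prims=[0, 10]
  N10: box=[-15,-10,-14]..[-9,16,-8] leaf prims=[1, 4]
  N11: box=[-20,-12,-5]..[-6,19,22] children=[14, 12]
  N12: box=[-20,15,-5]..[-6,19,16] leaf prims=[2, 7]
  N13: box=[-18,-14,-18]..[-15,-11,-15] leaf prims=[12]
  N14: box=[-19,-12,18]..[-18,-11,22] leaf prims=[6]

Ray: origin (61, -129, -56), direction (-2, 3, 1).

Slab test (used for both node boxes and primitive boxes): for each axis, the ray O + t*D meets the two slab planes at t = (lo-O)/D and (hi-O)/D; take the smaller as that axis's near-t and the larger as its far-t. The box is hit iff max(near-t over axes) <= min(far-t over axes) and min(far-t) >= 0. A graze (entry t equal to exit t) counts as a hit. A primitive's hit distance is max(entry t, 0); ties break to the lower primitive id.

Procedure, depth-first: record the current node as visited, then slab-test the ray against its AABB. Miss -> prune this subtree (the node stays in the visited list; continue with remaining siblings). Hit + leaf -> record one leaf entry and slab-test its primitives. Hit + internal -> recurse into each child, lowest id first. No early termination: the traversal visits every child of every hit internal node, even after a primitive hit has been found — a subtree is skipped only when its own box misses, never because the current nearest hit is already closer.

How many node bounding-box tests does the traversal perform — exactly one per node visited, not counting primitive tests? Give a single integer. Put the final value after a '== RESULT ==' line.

Traverse from the root:
N0 x:[19,81/2] y:[115/3,148/3] z:[38,78] -> hit [115/3,81/2], descend [4, 8]
  N4 x:[19,35] y:[40,146/3] z:[43,78] -> miss, prune
  N8 x:[67/2,81/2] y:[115/3,148/3] z:[38,78] -> hit [115/3,81/2], descend [2, 11]
    N2 x:[35,79/2] y:[115/3,145/3] z:[38,48] -> hit [115/3,79/2], descend [10, 13]
      N10 x:[35,38] y:[119/3,145/3] z:[42,48] -> miss, prune
      N13 x:[38,79/2] y:[115/3,118/3] z:[38,41] -> hit [115/3,118/3] leaf, test {P12@t=115/3}
    N11 x:[67/2,81/2] y:[39,148/3] z:[51,78] -> miss, prune

7 AABB tests over nodes [0, 4, 8, 2, 10, 13, 11]; 1 leaf entered; closest P12.

== RESULT ==
7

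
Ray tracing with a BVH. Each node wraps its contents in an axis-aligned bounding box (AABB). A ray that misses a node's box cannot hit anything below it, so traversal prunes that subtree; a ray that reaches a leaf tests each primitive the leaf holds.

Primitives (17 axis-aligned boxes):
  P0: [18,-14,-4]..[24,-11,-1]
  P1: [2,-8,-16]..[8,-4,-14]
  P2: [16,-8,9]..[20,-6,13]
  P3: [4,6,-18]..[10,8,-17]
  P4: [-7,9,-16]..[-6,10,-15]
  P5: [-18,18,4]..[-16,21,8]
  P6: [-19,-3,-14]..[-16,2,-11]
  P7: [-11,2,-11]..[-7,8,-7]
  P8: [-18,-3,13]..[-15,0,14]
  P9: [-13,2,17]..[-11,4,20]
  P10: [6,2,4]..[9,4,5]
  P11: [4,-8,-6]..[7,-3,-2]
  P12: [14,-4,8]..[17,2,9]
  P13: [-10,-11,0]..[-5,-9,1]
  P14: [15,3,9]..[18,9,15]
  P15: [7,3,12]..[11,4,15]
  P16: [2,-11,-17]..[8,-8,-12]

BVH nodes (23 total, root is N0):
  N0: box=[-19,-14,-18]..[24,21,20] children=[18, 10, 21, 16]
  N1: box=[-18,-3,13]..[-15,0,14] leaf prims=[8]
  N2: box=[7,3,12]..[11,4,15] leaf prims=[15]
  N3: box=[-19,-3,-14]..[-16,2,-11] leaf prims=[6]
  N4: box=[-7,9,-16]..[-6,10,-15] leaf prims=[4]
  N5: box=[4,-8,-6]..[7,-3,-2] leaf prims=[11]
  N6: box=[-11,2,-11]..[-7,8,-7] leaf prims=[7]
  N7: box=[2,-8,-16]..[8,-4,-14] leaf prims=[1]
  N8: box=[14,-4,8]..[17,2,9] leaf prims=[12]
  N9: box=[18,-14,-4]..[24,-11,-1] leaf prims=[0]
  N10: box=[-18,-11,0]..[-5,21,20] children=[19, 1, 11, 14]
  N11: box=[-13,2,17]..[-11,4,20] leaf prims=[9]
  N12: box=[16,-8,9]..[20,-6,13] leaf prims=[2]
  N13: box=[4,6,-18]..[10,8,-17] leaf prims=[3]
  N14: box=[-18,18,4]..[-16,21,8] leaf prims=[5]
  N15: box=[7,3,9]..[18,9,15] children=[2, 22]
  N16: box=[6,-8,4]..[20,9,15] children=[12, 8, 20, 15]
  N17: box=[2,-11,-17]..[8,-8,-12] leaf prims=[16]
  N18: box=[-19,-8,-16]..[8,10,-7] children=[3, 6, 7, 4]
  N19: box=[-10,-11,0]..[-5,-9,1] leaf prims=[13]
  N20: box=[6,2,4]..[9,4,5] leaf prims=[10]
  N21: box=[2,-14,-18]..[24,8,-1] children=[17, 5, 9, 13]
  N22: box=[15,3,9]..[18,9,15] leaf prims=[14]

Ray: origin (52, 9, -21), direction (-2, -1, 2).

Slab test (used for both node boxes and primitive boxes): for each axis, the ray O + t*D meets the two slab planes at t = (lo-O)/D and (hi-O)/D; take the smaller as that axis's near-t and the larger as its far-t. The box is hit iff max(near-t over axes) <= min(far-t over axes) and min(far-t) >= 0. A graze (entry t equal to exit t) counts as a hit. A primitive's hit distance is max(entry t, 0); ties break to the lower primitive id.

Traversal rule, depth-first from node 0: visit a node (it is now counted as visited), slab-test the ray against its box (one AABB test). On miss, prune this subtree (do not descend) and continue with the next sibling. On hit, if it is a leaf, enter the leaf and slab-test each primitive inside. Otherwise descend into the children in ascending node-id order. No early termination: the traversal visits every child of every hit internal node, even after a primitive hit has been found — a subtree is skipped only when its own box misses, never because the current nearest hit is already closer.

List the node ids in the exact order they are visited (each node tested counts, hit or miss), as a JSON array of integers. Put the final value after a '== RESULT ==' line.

Trace the traversal:
N0 x:[14,71/2] y:[-12,23] z:[3/2,41/2] -> hit [14,41/2], descend [10, 16, 18, 21]
  N10 x:[57/2,35] y:[-12,20] z:[21/2,41/2] -> miss, prune
  N16 x:[16,23] y:[0,17] z:[25/2,18] -> hit [16,17], descend [8, 12, 15, 20]
    N8 x:[35/2,19] y:[7,13] z:[29/2,15] -> miss, prune
    N12 x:[16,18] y:[15,17] z:[15,17] -> hit [16,17] leaf, test {P2@t=16}
    N15 x:[17,45/2] y:[0,6] z:[15,18] -> miss, prune
    N20 x:[43/2,23] y:[5,7] z:[25/2,13] -> miss, prune
  N18 x:[22,71/2] y:[-1,17] z:[5/2,7] -> miss, prune
  N21 x:[14,25] y:[1,23] z:[3/2,10] -> miss, prune

Visited [0, 10, 16, 8, 12, 15, 20, 18, 21]. Tests: 9 box, 1 leaf. Nearest: P2.

== RESULT ==
[0, 10, 16, 8, 12, 15, 20, 18, 21]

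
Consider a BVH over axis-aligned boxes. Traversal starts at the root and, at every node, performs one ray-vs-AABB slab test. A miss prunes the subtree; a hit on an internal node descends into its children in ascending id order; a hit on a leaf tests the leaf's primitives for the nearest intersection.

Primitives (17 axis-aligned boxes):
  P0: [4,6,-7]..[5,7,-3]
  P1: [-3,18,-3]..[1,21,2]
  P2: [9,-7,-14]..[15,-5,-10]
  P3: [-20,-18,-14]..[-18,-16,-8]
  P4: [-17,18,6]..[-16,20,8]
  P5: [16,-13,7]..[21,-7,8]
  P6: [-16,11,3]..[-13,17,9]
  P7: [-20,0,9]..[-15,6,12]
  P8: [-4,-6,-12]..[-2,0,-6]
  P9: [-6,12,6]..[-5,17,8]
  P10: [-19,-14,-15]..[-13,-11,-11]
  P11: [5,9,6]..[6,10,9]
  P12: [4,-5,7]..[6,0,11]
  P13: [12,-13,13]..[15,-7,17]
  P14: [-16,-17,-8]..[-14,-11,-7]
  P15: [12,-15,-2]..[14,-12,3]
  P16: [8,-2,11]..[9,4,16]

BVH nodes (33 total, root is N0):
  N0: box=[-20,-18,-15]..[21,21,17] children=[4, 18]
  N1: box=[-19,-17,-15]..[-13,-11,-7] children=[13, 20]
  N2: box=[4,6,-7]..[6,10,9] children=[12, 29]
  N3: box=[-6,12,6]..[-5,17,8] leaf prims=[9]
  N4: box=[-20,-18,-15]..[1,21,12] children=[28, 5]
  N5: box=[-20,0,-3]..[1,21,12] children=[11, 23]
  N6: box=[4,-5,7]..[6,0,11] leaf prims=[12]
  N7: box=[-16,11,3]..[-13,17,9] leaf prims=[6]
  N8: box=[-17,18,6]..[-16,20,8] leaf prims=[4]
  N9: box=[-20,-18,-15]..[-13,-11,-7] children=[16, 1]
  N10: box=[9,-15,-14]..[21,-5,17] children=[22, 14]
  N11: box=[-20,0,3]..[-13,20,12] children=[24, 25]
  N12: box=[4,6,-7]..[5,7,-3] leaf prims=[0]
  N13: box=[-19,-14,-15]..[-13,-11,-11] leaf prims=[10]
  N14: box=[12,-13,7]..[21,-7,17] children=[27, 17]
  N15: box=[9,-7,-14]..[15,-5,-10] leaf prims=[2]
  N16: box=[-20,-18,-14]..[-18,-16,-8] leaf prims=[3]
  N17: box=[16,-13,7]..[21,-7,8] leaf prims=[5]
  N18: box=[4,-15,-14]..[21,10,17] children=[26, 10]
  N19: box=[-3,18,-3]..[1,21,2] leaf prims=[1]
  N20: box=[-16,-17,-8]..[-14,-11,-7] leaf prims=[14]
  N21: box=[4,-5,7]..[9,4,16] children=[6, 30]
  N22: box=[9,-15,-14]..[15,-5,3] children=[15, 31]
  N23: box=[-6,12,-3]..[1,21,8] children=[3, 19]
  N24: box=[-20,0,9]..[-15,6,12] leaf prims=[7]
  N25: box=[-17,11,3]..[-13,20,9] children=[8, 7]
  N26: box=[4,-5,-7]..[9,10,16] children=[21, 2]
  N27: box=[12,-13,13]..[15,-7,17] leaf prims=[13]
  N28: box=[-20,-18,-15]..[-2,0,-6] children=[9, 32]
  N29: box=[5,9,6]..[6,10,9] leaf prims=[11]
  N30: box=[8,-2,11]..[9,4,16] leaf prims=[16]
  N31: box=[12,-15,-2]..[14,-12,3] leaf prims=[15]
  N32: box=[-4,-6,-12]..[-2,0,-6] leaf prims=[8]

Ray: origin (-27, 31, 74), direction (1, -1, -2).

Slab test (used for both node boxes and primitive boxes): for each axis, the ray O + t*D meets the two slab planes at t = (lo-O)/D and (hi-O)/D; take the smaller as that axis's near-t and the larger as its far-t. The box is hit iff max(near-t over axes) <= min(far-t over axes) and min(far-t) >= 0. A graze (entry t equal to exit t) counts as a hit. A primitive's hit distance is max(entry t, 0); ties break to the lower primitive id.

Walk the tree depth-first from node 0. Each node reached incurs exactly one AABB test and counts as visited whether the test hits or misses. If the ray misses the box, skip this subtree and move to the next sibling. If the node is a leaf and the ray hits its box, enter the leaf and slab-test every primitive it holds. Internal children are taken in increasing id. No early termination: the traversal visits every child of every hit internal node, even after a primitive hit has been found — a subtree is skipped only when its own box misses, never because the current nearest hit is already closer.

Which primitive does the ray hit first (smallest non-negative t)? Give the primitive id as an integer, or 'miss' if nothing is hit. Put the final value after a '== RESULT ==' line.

Walk:
N0 x:[7,48] y:[10,49] z:[57/2,89/2] -> hit [57/2,89/2], descend [4, 18]
  N4 x:[7,28] y:[10,49] z:[31,89/2] -> miss, prune
  N18 x:[31,48] y:[21,46] z:[57/2,44] -> hit [31,44], descend [10, 26]
    N10 x:[36,48] y:[36,46] z:[57/2,44] -> hit [36,44], descend [14, 22]
      N14 x:[39,48] y:[38,44] z:[57/2,67/2] -> miss, prune
      N22 x:[36,42] y:[36,46] z:[71/2,44] -> hit [36,42], descend [15, 31]
        N15 x:[36,42] y:[36,38] z:[42,44] -> miss, prune
        N31 x:[39,41] y:[43,46] z:[71/2,38] -> miss, prune
    N26 x:[31,36] y:[21,36] z:[29,81/2] -> hit [31,36], descend [2, 21]
      N2 x:[31,33] y:[21,25] z:[65/2,81/2] -> miss, prune
      N21 x:[31,36] y:[27,36] z:[29,67/2] -> hit [31,67/2], descend [6, 30]
        N6 x:[31,33] y:[31,36] z:[63/2,67/2] -> hit [63/2,33] leaf, test {P12@t=63/2}
        N30 x:[35,36] y:[27,33] z:[29,63/2] -> miss, prune

order=[0, 4, 18, 10, 14, 22, 15, 31, 26, 2, 21, 6, 30]  |boxes|=13  |leaves|=1  hit=P12

== RESULT ==
12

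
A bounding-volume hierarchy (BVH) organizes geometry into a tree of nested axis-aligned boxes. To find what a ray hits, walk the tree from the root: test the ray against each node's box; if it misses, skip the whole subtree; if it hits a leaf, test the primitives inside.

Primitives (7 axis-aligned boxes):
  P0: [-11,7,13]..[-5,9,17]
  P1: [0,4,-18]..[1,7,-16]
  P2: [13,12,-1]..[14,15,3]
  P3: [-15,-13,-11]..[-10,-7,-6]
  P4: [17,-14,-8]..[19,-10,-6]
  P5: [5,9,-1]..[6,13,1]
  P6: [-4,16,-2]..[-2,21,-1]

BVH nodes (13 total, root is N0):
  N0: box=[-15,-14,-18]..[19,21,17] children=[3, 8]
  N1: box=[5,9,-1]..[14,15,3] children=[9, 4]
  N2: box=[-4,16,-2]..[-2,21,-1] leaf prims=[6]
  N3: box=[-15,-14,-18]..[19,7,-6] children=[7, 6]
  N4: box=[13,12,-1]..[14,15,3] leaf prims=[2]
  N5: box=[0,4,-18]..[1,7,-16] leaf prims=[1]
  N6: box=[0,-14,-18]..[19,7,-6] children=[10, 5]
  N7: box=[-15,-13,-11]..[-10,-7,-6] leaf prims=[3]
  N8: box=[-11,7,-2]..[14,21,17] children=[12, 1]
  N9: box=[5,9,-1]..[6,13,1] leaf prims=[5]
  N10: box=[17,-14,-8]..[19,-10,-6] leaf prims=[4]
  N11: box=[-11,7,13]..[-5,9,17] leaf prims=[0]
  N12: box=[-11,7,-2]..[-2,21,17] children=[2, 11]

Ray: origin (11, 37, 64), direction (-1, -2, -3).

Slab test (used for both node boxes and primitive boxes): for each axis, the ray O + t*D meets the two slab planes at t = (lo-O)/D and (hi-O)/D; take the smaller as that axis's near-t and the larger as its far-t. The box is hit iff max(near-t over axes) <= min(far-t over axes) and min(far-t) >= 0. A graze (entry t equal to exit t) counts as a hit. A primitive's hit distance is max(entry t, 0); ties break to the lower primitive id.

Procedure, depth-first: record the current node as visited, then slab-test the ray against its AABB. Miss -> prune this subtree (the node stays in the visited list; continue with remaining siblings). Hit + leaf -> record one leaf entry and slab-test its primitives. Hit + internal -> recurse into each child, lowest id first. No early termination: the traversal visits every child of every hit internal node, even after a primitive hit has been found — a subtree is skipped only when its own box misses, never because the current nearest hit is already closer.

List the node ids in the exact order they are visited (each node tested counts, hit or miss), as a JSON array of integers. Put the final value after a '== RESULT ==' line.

Trace the traversal:
N0 x:[-8,26] y:[8,51/2] z:[47/3,82/3] -> hit [47/3,51/2], descend [3, 8]
  N3 x:[-8,26] y:[15,51/2] z:[70/3,82/3] -> hit [70/3,51/2], descend [6, 7]
    N6 x:[-8,11] y:[15,51/2] z:[70/3,82/3] -> miss, prune
    N7 x:[21,26] y:[22,25] z:[70/3,25] -> hit [70/3,25] leaf, test {P3@t=70/3}
  N8 x:[-3,22] y:[8,15] z:[47/3,22] -> miss, prune

Visited [0, 3, 6, 7, 8]. Tests: 5 box, 1 leaf. Nearest: P3.

== RESULT ==
[0, 3, 6, 7, 8]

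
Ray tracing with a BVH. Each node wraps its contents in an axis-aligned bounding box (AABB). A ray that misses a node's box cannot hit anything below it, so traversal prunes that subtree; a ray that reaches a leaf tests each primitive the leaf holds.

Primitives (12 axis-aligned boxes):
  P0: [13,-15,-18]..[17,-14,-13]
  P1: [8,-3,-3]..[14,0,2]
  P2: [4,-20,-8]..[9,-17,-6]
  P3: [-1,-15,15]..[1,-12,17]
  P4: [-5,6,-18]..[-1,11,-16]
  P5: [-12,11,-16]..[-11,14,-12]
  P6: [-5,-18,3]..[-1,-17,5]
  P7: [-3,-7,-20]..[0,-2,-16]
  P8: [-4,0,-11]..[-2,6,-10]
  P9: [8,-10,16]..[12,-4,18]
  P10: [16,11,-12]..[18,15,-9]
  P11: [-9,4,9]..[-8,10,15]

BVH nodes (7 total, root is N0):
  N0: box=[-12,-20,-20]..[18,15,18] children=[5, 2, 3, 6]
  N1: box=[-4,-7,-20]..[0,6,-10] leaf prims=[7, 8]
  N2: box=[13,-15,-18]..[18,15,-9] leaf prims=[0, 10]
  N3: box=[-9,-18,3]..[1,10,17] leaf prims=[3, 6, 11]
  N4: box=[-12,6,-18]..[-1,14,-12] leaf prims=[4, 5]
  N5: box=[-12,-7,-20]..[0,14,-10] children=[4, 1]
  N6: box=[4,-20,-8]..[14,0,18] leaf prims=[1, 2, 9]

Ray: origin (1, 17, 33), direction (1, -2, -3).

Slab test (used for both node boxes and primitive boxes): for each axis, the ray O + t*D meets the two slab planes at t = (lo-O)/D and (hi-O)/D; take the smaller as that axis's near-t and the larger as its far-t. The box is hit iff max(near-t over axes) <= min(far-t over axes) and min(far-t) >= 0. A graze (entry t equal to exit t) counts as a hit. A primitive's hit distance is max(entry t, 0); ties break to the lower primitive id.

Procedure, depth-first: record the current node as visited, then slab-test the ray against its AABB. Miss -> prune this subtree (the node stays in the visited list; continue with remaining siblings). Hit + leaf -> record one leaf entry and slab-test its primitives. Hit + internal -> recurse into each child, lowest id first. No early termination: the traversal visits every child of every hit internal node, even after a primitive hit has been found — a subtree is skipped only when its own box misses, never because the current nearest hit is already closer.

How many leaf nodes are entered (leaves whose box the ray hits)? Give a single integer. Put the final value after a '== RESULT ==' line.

Trace the traversal:
N0 x:[-13,17] y:[1,37/2] z:[5,53/3] -> hit [5,17], descend [2, 3, 5, 6]
  N2 x:[12,17] y:[1,16] z:[14,17] -> hit [14,16] leaf, test {P0@t=31/2, P10(miss)}
  N3 x:[-10,0] y:[7/2,35/2] z:[16/3,10] -> miss, prune
  N5 x:[-13,-1] y:[3/2,12] z:[43/3,53/3] -> miss, prune
  N6 x:[3,13] y:[17/2,37/2] z:[5,41/3] -> hit [17/2,13] leaf, test {P1(miss), P2(miss), P9(miss)}

Visited [0, 2, 3, 5, 6]. Tests: 5 box, 2 leaf. Nearest: P0.

== RESULT ==
2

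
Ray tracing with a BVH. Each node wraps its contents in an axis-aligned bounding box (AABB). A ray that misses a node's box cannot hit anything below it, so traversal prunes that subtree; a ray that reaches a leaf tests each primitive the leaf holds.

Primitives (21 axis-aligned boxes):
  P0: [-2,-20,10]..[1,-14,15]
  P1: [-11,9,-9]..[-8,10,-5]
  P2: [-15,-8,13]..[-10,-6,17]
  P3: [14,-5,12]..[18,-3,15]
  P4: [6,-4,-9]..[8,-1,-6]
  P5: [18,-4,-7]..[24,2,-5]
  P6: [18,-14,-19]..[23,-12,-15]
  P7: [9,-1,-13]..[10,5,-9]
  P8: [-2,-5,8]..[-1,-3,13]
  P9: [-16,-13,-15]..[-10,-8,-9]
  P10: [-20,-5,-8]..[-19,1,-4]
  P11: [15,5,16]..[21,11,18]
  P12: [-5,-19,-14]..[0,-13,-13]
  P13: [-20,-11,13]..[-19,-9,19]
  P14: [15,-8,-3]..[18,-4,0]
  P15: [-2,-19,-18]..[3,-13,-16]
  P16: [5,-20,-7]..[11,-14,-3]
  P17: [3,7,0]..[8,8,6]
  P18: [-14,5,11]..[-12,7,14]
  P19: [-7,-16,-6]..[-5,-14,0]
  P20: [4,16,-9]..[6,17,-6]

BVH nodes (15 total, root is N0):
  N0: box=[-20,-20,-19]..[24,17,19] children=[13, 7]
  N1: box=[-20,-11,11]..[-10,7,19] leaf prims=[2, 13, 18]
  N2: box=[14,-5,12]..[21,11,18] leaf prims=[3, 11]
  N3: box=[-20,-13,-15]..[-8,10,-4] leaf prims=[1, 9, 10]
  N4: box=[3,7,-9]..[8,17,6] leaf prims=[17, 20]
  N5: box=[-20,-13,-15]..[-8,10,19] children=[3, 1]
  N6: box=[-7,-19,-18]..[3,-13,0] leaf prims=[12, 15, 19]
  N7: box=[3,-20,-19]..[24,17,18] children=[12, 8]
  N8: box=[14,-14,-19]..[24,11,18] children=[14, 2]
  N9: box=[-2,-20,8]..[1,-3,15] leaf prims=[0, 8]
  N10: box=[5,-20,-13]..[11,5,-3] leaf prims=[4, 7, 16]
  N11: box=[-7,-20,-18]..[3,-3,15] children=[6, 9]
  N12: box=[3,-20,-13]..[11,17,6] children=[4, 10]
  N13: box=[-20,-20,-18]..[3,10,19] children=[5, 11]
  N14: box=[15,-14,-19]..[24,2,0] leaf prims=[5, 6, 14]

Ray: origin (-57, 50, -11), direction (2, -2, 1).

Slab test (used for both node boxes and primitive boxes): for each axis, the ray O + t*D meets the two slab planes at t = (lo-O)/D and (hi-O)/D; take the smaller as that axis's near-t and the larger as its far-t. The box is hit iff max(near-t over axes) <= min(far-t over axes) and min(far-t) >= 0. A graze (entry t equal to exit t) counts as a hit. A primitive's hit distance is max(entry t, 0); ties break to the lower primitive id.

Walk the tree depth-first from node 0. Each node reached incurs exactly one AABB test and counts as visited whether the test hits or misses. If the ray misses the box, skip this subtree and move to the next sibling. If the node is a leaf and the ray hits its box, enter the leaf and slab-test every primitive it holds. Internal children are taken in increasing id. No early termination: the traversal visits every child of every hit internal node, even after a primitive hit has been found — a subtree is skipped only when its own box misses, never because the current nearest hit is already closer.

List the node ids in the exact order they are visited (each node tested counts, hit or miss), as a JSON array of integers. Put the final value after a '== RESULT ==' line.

Traverse from the root:
N0 x:[37/2,81/2] y:[33/2,35] z:[-8,30] -> hit [37/2,30], descend [7, 13]
  N7 x:[30,81/2] y:[33/2,35] z:[-8,29] -> miss, prune
  N13 x:[37/2,30] y:[20,35] z:[-7,30] -> hit [20,30], descend [5, 11]
    N5 x:[37/2,49/2] y:[20,63/2] z:[-4,30] -> hit [20,49/2], descend [1, 3]
      N1 x:[37/2,47/2] y:[43/2,61/2] z:[22,30] -> hit [22,47/2] leaf, test {P2(miss), P13(miss), P18@t=22}
      N3 x:[37/2,49/2] y:[20,63/2] z:[-4,7] -> miss, prune
    N11 x:[25,30] y:[53/2,35] z:[-7,26] -> miss, prune

order=[0, 7, 13, 5, 1, 3, 11]  |boxes|=7  |leaves|=1  hit=P18

== RESULT ==
[0, 7, 13, 5, 1, 3, 11]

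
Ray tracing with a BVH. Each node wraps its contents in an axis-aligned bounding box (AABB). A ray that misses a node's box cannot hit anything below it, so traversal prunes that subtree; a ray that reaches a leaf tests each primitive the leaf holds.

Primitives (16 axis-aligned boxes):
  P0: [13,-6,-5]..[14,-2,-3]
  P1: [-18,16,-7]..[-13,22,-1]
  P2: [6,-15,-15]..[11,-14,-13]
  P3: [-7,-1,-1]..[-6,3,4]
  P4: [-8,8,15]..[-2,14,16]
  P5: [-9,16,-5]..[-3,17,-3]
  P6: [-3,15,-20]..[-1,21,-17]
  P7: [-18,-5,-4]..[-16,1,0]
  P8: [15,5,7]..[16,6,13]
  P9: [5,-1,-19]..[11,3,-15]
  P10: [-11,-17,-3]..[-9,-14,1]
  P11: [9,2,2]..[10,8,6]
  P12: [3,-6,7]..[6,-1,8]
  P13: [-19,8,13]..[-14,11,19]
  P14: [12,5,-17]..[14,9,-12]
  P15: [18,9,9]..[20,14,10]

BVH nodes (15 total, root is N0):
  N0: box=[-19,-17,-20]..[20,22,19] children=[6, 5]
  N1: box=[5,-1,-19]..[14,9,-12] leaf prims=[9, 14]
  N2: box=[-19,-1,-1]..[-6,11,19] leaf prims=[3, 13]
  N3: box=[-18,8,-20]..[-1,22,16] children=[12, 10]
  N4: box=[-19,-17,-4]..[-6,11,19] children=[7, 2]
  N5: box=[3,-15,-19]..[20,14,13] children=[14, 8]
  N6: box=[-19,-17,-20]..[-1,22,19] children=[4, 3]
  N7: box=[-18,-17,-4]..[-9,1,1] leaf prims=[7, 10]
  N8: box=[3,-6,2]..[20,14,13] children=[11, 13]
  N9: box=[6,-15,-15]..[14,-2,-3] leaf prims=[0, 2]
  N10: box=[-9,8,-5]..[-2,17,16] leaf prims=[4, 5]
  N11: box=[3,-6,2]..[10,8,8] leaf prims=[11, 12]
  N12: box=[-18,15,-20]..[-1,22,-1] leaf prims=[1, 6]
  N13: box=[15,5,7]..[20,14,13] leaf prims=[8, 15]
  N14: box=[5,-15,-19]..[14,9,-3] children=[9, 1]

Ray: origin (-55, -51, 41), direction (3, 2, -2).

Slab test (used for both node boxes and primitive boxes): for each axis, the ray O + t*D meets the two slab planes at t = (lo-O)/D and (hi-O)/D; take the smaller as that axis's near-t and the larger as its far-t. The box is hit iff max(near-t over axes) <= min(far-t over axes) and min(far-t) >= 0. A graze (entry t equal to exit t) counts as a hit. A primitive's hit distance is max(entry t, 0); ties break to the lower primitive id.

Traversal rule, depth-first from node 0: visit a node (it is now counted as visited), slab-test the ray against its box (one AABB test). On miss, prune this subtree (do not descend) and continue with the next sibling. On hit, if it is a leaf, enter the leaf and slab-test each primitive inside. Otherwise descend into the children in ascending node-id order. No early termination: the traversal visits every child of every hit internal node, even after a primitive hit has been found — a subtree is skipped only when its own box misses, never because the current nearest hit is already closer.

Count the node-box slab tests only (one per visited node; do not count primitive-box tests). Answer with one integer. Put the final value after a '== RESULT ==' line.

Trace the traversal:
N0 x:[12,25] y:[17,73/2] z:[11,61/2] -> hit [17,25], descend [5, 6]
  N5 x:[58/3,25] y:[18,65/2] z:[14,30] -> hit [58/3,25], descend [8, 14]
    N8 x:[58/3,25] y:[45/2,65/2] z:[14,39/2] -> miss, prune
    N14 x:[20,23] y:[18,30] z:[22,30] -> hit [22,23], descend [1, 9]
      N1 x:[20,23] y:[25,30] z:[53/2,30] -> miss, prune
      N9 x:[61/3,23] y:[18,49/2] z:[22,28] -> hit [22,23] leaf, test {P0@t=68/3, P2(miss)}
  N6 x:[12,18] y:[17,73/2] z:[11,61/2] -> hit [17,18], descend [3, 4]
    N3 x:[37/3,18] y:[59/2,73/2] z:[25/2,61/2] -> miss, prune
    N4 x:[12,49/3] y:[17,31] z:[11,45/2] -> miss, prune

Visited [0, 5, 8, 14, 1, 9, 6, 3, 4]. Tests: 9 box, 1 leaf. Nearest: P0.

== RESULT ==
9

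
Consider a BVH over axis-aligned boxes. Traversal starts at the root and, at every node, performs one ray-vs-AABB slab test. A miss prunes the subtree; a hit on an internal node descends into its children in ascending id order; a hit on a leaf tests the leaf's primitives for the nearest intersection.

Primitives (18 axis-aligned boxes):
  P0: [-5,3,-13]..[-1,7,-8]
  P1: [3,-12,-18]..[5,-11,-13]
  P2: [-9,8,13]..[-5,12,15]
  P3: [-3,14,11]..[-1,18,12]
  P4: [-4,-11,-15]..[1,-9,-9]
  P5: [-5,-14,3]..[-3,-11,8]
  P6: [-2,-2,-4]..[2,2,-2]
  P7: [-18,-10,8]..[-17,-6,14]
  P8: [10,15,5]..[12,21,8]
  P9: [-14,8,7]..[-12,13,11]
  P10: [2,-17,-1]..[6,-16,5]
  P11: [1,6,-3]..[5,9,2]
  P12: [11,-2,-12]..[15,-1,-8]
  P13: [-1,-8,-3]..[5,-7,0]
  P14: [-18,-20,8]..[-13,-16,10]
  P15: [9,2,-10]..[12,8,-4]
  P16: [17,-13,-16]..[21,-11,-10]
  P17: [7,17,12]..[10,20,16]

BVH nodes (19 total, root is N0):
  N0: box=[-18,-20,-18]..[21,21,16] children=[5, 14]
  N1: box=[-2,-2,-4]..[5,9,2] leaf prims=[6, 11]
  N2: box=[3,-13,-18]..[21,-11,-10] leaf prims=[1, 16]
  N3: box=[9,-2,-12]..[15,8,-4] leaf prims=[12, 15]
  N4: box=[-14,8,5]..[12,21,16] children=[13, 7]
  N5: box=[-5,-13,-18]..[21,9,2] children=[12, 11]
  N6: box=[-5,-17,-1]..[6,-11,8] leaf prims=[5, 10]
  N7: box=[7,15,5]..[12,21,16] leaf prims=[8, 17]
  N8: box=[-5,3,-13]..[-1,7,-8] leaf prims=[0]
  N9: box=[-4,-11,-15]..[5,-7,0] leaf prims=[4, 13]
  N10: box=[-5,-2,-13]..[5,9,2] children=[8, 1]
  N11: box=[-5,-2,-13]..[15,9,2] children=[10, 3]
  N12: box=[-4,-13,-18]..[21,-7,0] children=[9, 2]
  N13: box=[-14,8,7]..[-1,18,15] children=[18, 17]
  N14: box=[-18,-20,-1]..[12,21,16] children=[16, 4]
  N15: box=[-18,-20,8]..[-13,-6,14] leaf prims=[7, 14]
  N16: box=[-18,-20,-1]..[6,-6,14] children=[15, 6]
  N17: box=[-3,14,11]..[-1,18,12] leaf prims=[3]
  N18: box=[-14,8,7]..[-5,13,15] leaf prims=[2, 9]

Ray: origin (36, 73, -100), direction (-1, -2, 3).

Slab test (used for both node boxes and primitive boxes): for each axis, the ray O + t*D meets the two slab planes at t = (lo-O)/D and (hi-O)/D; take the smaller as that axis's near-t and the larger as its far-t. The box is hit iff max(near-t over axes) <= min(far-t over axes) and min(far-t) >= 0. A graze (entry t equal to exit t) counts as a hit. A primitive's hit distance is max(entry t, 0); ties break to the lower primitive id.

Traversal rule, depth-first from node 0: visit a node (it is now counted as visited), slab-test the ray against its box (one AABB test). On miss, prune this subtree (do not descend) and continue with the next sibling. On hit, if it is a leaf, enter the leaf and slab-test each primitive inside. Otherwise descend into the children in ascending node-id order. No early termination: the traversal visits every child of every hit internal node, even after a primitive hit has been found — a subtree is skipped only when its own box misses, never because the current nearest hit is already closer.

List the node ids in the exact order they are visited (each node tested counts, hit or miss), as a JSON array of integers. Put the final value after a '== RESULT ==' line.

Walk:
N0 x:[15,54] y:[26,93/2] z:[82/3,116/3] -> hit [82/3,116/3], descend [5, 14]
  N5 x:[15,41] y:[32,43] z:[82/3,34] -> hit [32,34], descend [11, 12]
    N11 x:[21,41] y:[32,75/2] z:[29,34] -> hit [32,34], descend [3, 10]
      N3 x:[21,27] y:[65/2,75/2] z:[88/3,32] -> miss, prune
      N10 x:[31,41] y:[32,75/2] z:[29,34] -> hit [32,34], descend [1, 8]
        N1 x:[31,38] y:[32,75/2] z:[32,34] -> hit [32,34] leaf, test {P6(miss), P11@t=97/3}
        N8 x:[37,41] y:[33,35] z:[29,92/3] -> miss, prune
    N12 x:[15,40] y:[40,43] z:[82/3,100/3] -> miss, prune
  N14 x:[24,54] y:[26,93/2] z:[33,116/3] -> hit [33,116/3], descend [4, 16]
    N4 x:[24,50] y:[26,65/2] z:[35,116/3] -> miss, prune
    N16 x:[30,54] y:[79/2,93/2] z:[33,38] -> miss, prune

11 AABB tests over nodes [0, 5, 11, 3, 10, 1, 8, 12, 14, 4, 16]; 1 leaf entered; closest P11.

== RESULT ==
[0, 5, 11, 3, 10, 1, 8, 12, 14, 4, 16]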